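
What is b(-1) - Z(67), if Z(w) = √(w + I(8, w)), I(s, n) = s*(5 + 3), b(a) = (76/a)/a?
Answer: 76 - √131 ≈ 64.554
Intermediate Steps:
b(a) = 76/a²
I(s, n) = 8*s (I(s, n) = s*8 = 8*s)
Z(w) = √(64 + w) (Z(w) = √(w + 8*8) = √(w + 64) = √(64 + w))
b(-1) - Z(67) = 76/(-1)² - √(64 + 67) = 76*1 - √131 = 76 - √131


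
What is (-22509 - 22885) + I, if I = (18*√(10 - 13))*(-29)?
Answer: -45394 - 522*I*√3 ≈ -45394.0 - 904.13*I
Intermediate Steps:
I = -522*I*√3 (I = (18*√(-3))*(-29) = (18*(I*√3))*(-29) = (18*I*√3)*(-29) = -522*I*√3 ≈ -904.13*I)
(-22509 - 22885) + I = (-22509 - 22885) - 522*I*√3 = -45394 - 522*I*√3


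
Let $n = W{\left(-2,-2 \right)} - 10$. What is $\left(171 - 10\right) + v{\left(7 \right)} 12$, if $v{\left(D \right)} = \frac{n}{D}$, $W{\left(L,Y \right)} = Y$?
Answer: $\frac{983}{7} \approx 140.43$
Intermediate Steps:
$n = -12$ ($n = -2 - 10 = -12$)
$v{\left(D \right)} = - \frac{12}{D}$
$\left(171 - 10\right) + v{\left(7 \right)} 12 = \left(171 - 10\right) + - \frac{12}{7} \cdot 12 = 161 + \left(-12\right) \frac{1}{7} \cdot 12 = 161 - \frac{144}{7} = \frac{983}{7}$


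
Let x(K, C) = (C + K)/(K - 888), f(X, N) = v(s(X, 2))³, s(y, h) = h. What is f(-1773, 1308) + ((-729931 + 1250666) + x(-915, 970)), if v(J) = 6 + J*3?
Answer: 942000734/1803 ≈ 5.2246e+5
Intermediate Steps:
v(J) = 6 + 3*J
f(X, N) = 1728 (f(X, N) = (6 + 3*2)³ = (6 + 6)³ = 12³ = 1728)
x(K, C) = (C + K)/(-888 + K)
f(-1773, 1308) + ((-729931 + 1250666) + x(-915, 970)) = 1728 + ((-729931 + 1250666) + (970 - 915)/(-888 - 915)) = 1728 + (520735 + 55/(-1803)) = 1728 + (520735 - 1/1803*55) = 1728 + (520735 - 55/1803) = 1728 + 938885150/1803 = 942000734/1803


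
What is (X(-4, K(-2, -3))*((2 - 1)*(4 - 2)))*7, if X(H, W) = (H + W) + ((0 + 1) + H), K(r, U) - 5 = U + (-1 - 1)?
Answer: -98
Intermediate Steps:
K(r, U) = 3 + U (K(r, U) = 5 + (U + (-1 - 1)) = 5 + (U - 2) = 5 + (-2 + U) = 3 + U)
X(H, W) = 1 + W + 2*H (X(H, W) = (H + W) + (1 + H) = 1 + W + 2*H)
(X(-4, K(-2, -3))*((2 - 1)*(4 - 2)))*7 = ((1 + (3 - 3) + 2*(-4))*((2 - 1)*(4 - 2)))*7 = ((1 + 0 - 8)*(1*2))*7 = -7*2*7 = -14*7 = -98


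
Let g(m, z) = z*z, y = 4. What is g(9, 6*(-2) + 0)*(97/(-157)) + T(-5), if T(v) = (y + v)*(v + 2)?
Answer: -13497/157 ≈ -85.968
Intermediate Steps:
g(m, z) = z²
T(v) = (2 + v)*(4 + v) (T(v) = (4 + v)*(v + 2) = (4 + v)*(2 + v) = (2 + v)*(4 + v))
g(9, 6*(-2) + 0)*(97/(-157)) + T(-5) = (6*(-2) + 0)²*(97/(-157)) + (8 + (-5)² + 6*(-5)) = (-12 + 0)²*(97*(-1/157)) + (8 + 25 - 30) = (-12)²*(-97/157) + 3 = 144*(-97/157) + 3 = -13968/157 + 3 = -13497/157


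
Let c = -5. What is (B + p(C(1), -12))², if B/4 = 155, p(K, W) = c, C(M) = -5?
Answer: 378225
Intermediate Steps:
p(K, W) = -5
B = 620 (B = 4*155 = 620)
(B + p(C(1), -12))² = (620 - 5)² = 615² = 378225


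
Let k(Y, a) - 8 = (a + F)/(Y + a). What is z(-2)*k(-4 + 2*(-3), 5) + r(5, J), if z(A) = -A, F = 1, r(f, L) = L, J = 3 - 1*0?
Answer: 83/5 ≈ 16.600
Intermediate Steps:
J = 3 (J = 3 + 0 = 3)
k(Y, a) = 8 + (1 + a)/(Y + a) (k(Y, a) = 8 + (a + 1)/(Y + a) = 8 + (1 + a)/(Y + a))
z(-2)*k(-4 + 2*(-3), 5) + r(5, J) = (-1*(-2))*((1 + 8*(-4 + 2*(-3)) + 9*5)/((-4 + 2*(-3)) + 5)) + 3 = 2*((1 + 8*(-4 - 6) + 45)/((-4 - 6) + 5)) + 3 = 2*((1 + 8*(-10) + 45)/(-10 + 5)) + 3 = 2*((1 - 80 + 45)/(-5)) + 3 = 2*(-⅕*(-34)) + 3 = 2*(34/5) + 3 = 68/5 + 3 = 83/5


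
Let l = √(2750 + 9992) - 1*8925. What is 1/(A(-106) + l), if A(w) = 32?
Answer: -8893/79072707 - √12742/79072707 ≈ -0.00011389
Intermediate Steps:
l = -8925 + √12742 (l = √12742 - 8925 = -8925 + √12742 ≈ -8812.1)
1/(A(-106) + l) = 1/(32 + (-8925 + √12742)) = 1/(-8893 + √12742)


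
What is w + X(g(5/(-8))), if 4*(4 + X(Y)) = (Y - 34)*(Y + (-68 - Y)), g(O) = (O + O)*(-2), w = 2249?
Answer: 5561/2 ≈ 2780.5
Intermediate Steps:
g(O) = -4*O (g(O) = (2*O)*(-2) = -4*O)
X(Y) = 574 - 17*Y (X(Y) = -4 + ((Y - 34)*(Y + (-68 - Y)))/4 = -4 + ((-34 + Y)*(-68))/4 = -4 + (2312 - 68*Y)/4 = -4 + (578 - 17*Y) = 574 - 17*Y)
w + X(g(5/(-8))) = 2249 + (574 - (-68)*5/(-8)) = 2249 + (574 - (-68)*5*(-⅛)) = 2249 + (574 - (-68)*(-5)/8) = 2249 + (574 - 17*5/2) = 2249 + (574 - 85/2) = 2249 + 1063/2 = 5561/2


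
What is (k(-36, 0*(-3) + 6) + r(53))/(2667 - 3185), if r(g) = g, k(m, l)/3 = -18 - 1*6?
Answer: 19/518 ≈ 0.036680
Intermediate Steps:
k(m, l) = -72 (k(m, l) = 3*(-18 - 1*6) = 3*(-18 - 6) = 3*(-24) = -72)
(k(-36, 0*(-3) + 6) + r(53))/(2667 - 3185) = (-72 + 53)/(2667 - 3185) = -19/(-518) = -19*(-1/518) = 19/518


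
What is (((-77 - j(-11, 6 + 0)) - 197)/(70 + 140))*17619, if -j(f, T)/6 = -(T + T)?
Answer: -145147/5 ≈ -29029.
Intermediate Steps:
j(f, T) = 12*T (j(f, T) = -(-6)*(T + T) = -(-6)*2*T = -(-12)*T = 12*T)
(((-77 - j(-11, 6 + 0)) - 197)/(70 + 140))*17619 = (((-77 - 12*(6 + 0)) - 197)/(70 + 140))*17619 = (((-77 - 12*6) - 197)/210)*17619 = (((-77 - 1*72) - 197)*(1/210))*17619 = (((-77 - 72) - 197)*(1/210))*17619 = ((-149 - 197)*(1/210))*17619 = -346*1/210*17619 = -173/105*17619 = -145147/5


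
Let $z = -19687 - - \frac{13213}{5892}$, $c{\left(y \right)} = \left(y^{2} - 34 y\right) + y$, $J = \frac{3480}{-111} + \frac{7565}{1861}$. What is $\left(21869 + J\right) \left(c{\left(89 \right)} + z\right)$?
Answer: $- \frac{65133926812953857}{202852722} \approx -3.2109 \cdot 10^{8}$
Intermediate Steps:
$J = - \frac{1878855}{68857}$ ($J = 3480 \left(- \frac{1}{111}\right) + 7565 \cdot \frac{1}{1861} = - \frac{1160}{37} + \frac{7565}{1861} = - \frac{1878855}{68857} \approx -27.286$)
$c{\left(y \right)} = y^{2} - 33 y$
$z = - \frac{115982591}{5892}$ ($z = -19687 - \left(-13213\right) \frac{1}{5892} = -19687 - - \frac{13213}{5892} = -19687 + \frac{13213}{5892} = - \frac{115982591}{5892} \approx -19685.0$)
$\left(21869 + J\right) \left(c{\left(89 \right)} + z\right) = \left(21869 - \frac{1878855}{68857}\right) \left(89 \left(-33 + 89\right) - \frac{115982591}{5892}\right) = \frac{1503954878 \left(89 \cdot 56 - \frac{115982591}{5892}\right)}{68857} = \frac{1503954878 \left(4984 - \frac{115982591}{5892}\right)}{68857} = \frac{1503954878}{68857} \left(- \frac{86616863}{5892}\right) = - \frac{65133926812953857}{202852722}$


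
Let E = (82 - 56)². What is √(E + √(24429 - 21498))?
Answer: √(676 + √2931) ≈ 27.021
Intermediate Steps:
E = 676 (E = 26² = 676)
√(E + √(24429 - 21498)) = √(676 + √(24429 - 21498)) = √(676 + √2931)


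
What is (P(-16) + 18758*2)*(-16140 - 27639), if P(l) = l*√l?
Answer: -1642412964 + 2801856*I ≈ -1.6424e+9 + 2.8019e+6*I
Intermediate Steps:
P(l) = l^(3/2)
(P(-16) + 18758*2)*(-16140 - 27639) = ((-16)^(3/2) + 18758*2)*(-16140 - 27639) = (-64*I + 37516)*(-43779) = (37516 - 64*I)*(-43779) = -1642412964 + 2801856*I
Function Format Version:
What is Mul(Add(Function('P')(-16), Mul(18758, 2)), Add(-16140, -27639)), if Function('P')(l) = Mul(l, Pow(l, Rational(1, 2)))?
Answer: Add(-1642412964, Mul(2801856, I)) ≈ Add(-1.6424e+9, Mul(2.8019e+6, I))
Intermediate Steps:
Function('P')(l) = Pow(l, Rational(3, 2))
Mul(Add(Function('P')(-16), Mul(18758, 2)), Add(-16140, -27639)) = Mul(Add(Pow(-16, Rational(3, 2)), Mul(18758, 2)), Add(-16140, -27639)) = Mul(Add(Mul(-64, I), 37516), -43779) = Mul(Add(37516, Mul(-64, I)), -43779) = Add(-1642412964, Mul(2801856, I))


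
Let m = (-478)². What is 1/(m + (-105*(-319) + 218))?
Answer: 1/262197 ≈ 3.8139e-6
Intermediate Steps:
m = 228484
1/(m + (-105*(-319) + 218)) = 1/(228484 + (-105*(-319) + 218)) = 1/(228484 + (33495 + 218)) = 1/(228484 + 33713) = 1/262197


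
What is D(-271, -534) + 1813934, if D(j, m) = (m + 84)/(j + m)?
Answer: 292043464/161 ≈ 1.8139e+6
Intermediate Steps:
D(j, m) = (84 + m)/(j + m)
D(-271, -534) + 1813934 = (84 - 534)/(-271 - 534) + 1813934 = -450/(-805) + 1813934 = -1/805*(-450) + 1813934 = 90/161 + 1813934 = 292043464/161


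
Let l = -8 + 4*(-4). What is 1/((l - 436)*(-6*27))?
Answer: 1/74520 ≈ 1.3419e-5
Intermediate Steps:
l = -24 (l = -8 - 16 = -24)
1/((l - 436)*(-6*27)) = 1/((-24 - 436)*(-6*27)) = 1/(-460*(-162)) = 1/74520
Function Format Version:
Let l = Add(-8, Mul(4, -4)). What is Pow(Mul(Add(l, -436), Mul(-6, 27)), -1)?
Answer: Rational(1, 74520) ≈ 1.3419e-5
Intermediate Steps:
l = -24 (l = Add(-8, -16) = -24)
Pow(Mul(Add(l, -436), Mul(-6, 27)), -1) = Pow(Mul(Add(-24, -436), Mul(-6, 27)), -1) = Pow(Mul(-460, -162), -1) = Pow(74520, -1) = Rational(1, 74520)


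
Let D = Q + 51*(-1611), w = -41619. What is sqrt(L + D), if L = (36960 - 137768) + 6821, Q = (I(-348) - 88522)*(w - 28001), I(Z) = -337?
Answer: 58*sqrt(1838938) ≈ 78652.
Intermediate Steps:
Q = 6186363580 (Q = (-337 - 88522)*(-41619 - 28001) = -88859*(-69620) = 6186363580)
L = -93987 (L = -100808 + 6821 = -93987)
D = 6186281419 (D = 6186363580 + 51*(-1611) = 6186363580 - 82161 = 6186281419)
sqrt(L + D) = sqrt(-93987 + 6186281419) = sqrt(6186187432) = 58*sqrt(1838938)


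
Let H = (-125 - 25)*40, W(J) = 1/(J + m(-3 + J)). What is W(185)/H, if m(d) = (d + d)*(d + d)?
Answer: -1/796086000 ≈ -1.2561e-9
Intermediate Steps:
m(d) = 4*d² (m(d) = (2*d)*(2*d) = 4*d²)
W(J) = 1/(J + 4*(-3 + J)²)
H = -6000 (H = -150*40 = -6000)
W(185)/H = 1/((185 + 4*(-3 + 185)²)*(-6000)) = -1/6000/(185 + 4*182²) = -1/6000/(185 + 4*33124) = -1/6000/(185 + 132496) = -1/6000/132681 = (1/132681)*(-1/6000) = -1/796086000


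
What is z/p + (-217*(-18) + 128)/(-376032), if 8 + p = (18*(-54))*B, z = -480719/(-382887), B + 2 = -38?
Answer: -1247075207641/116597992856976 ≈ -0.010696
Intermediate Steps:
B = -40 (B = -2 - 38 = -40)
z = 480719/382887 (z = -480719*(-1/382887) = 480719/382887 ≈ 1.2555)
p = 38872 (p = -8 + (18*(-54))*(-40) = -8 - 972*(-40) = -8 + 38880 = 38872)
z/p + (-217*(-18) + 128)/(-376032) = (480719/382887)/38872 + (-217*(-18) + 128)/(-376032) = (480719/382887)*(1/38872) + (3906 + 128)*(-1/376032) = 480719/14883583464 + 4034*(-1/376032) = 480719/14883583464 - 2017/188016 = -1247075207641/116597992856976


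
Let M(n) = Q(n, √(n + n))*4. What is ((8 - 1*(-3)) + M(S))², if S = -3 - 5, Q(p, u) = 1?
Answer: 225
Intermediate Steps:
S = -8
M(n) = 4 (M(n) = 1*4 = 4)
((8 - 1*(-3)) + M(S))² = ((8 - 1*(-3)) + 4)² = ((8 + 3) + 4)² = (11 + 4)² = 15² = 225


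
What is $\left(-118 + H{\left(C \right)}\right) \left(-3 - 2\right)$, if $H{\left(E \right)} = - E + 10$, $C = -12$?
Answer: $480$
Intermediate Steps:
$H{\left(E \right)} = 10 - E$
$\left(-118 + H{\left(C \right)}\right) \left(-3 - 2\right) = \left(-118 + \left(10 - -12\right)\right) \left(-3 - 2\right) = \left(-118 + \left(10 + 12\right)\right) \left(-3 - 2\right) = \left(-118 + 22\right) \left(-5\right) = \left(-96\right) \left(-5\right) = 480$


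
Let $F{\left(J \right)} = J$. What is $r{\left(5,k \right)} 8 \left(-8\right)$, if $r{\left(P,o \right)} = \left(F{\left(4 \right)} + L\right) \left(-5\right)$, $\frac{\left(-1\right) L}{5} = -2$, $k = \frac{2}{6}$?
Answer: $4480$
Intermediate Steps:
$k = \frac{1}{3}$ ($k = 2 \cdot \frac{1}{6} = \frac{1}{3} \approx 0.33333$)
$L = 10$ ($L = \left(-5\right) \left(-2\right) = 10$)
$r{\left(P,o \right)} = -70$ ($r{\left(P,o \right)} = \left(4 + 10\right) \left(-5\right) = 14 \left(-5\right) = -70$)
$r{\left(5,k \right)} 8 \left(-8\right) = \left(-70\right) 8 \left(-8\right) = \left(-560\right) \left(-8\right) = 4480$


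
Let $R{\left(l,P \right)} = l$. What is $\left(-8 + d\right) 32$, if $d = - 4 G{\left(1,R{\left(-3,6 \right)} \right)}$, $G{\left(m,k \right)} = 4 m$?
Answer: $-768$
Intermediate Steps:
$d = -16$ ($d = - 4 \cdot 4 \cdot 1 = \left(-4\right) 4 = -16$)
$\left(-8 + d\right) 32 = \left(-8 - 16\right) 32 = \left(-24\right) 32 = -768$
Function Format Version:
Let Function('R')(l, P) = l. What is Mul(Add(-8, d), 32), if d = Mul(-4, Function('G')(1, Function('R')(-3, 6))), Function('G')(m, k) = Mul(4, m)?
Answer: -768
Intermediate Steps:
d = -16 (d = Mul(-4, Mul(4, 1)) = Mul(-4, 4) = -16)
Mul(Add(-8, d), 32) = Mul(Add(-8, -16), 32) = Mul(-24, 32) = -768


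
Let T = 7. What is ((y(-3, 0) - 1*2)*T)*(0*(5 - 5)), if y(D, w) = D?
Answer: 0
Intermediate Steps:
((y(-3, 0) - 1*2)*T)*(0*(5 - 5)) = ((-3 - 1*2)*7)*(0*(5 - 5)) = ((-3 - 2)*7)*(0*0) = -5*7*0 = -35*0 = 0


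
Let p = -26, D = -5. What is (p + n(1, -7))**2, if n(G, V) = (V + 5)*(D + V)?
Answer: 4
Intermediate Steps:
n(G, V) = (-5 + V)*(5 + V) (n(G, V) = (V + 5)*(-5 + V) = (5 + V)*(-5 + V) = (-5 + V)*(5 + V))
(p + n(1, -7))**2 = (-26 + (-25 + (-7)**2))**2 = (-26 + (-25 + 49))**2 = (-26 + 24)**2 = (-2)**2 = 4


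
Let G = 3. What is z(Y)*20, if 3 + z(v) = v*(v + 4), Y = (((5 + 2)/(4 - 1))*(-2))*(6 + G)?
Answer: 31860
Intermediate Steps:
Y = -42 (Y = (((5 + 2)/(4 - 1))*(-2))*(6 + 3) = ((7/3)*(-2))*9 = -14/3*9 = -42)
z(v) = -3 + v*(4 + v) (z(v) = -3 + v*(v + 4) = -3 + v*(4 + v))
z(Y)*20 = (-3 + (-42)**2 + 4*(-42))*20 = (-3 + 1764 - 168)*20 = 1593*20 = 31860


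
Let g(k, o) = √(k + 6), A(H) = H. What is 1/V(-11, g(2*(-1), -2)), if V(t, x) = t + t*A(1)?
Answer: -1/22 ≈ -0.045455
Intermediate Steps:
g(k, o) = √(6 + k)
V(t, x) = 2*t (V(t, x) = t + t*1 = t + t = 2*t)
1/V(-11, g(2*(-1), -2)) = 1/(2*(-11)) = 1/(-22) = -1/22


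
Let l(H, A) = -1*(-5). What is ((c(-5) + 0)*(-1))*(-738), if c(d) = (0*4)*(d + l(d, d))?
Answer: 0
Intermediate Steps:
l(H, A) = 5
c(d) = 0 (c(d) = (0*4)*(d + 5) = 0*(5 + d) = 0)
((c(-5) + 0)*(-1))*(-738) = ((0 + 0)*(-1))*(-738) = (0*(-1))*(-738) = 0*(-738) = 0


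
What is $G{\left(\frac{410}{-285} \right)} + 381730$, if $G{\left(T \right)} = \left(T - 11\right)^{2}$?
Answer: $\frac{1240743451}{3249} \approx 3.8188 \cdot 10^{5}$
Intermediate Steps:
$G{\left(T \right)} = \left(-11 + T\right)^{2}$
$G{\left(\frac{410}{-285} \right)} + 381730 = \left(-11 + \frac{410}{-285}\right)^{2} + 381730 = \left(-11 + 410 \left(- \frac{1}{285}\right)\right)^{2} + 381730 = \left(-11 - \frac{82}{57}\right)^{2} + 381730 = \left(- \frac{709}{57}\right)^{2} + 381730 = \frac{502681}{3249} + 381730 = \frac{1240743451}{3249}$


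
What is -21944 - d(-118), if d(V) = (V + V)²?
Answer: -77640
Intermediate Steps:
d(V) = 4*V² (d(V) = (2*V)² = 4*V²)
-21944 - d(-118) = -21944 - 4*(-118)² = -21944 - 4*13924 = -21944 - 1*55696 = -21944 - 55696 = -77640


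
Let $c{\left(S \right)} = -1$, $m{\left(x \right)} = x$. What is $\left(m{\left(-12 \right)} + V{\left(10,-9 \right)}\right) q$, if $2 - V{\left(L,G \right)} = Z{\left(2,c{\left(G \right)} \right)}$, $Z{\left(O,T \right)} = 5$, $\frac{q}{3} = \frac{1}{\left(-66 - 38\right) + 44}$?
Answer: $\frac{3}{4} \approx 0.75$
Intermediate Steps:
$q = - \frac{1}{20}$ ($q = \frac{3}{\left(-66 - 38\right) + 44} = \frac{3}{-104 + 44} = \frac{3}{-60} = 3 \left(- \frac{1}{60}\right) = - \frac{1}{20} \approx -0.05$)
$V{\left(L,G \right)} = -3$ ($V{\left(L,G \right)} = 2 - 5 = -3$)
$\left(m{\left(-12 \right)} + V{\left(10,-9 \right)}\right) q = \left(-12 - 3\right) \left(- \frac{1}{20}\right) = \left(-15\right) \left(- \frac{1}{20}\right) = \frac{3}{4}$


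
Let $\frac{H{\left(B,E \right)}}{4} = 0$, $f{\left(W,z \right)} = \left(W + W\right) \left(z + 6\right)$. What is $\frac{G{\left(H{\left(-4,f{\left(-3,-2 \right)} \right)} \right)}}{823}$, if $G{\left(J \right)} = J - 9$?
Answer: $- \frac{9}{823} \approx -0.010936$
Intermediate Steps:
$f{\left(W,z \right)} = 2 W \left(6 + z\right)$
$H{\left(B,E \right)} = 0$ ($H{\left(B,E \right)} = 4 \cdot 0 = 0$)
$G{\left(J \right)} = -9 + J$
$\frac{G{\left(H{\left(-4,f{\left(-3,-2 \right)} \right)} \right)}}{823} = \frac{-9 + 0}{823} = \left(-9\right) \frac{1}{823} = - \frac{9}{823}$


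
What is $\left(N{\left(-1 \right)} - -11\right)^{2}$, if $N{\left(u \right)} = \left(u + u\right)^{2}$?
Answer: $225$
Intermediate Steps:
$N{\left(u \right)} = 4 u^{2}$ ($N{\left(u \right)} = \left(2 u\right)^{2} = 4 u^{2}$)
$\left(N{\left(-1 \right)} - -11\right)^{2} = \left(4 \left(-1\right)^{2} - -11\right)^{2} = \left(4 \cdot 1 + 11\right)^{2} = \left(4 + 11\right)^{2} = 15^{2} = 225$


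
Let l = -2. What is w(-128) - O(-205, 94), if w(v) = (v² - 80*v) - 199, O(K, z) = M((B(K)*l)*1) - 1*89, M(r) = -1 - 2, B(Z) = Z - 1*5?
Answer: 26517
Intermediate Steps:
B(Z) = -5 + Z (B(Z) = Z - 5 = -5 + Z)
M(r) = -3
O(K, z) = -92 (O(K, z) = -3 - 1*89 = -3 - 89 = -92)
w(v) = -199 + v² - 80*v
w(-128) - O(-205, 94) = (-199 + (-128)² - 80*(-128)) - 1*(-92) = (-199 + 16384 + 10240) + 92 = 26425 + 92 = 26517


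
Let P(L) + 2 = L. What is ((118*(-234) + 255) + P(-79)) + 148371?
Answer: 120933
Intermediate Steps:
P(L) = -2 + L
((118*(-234) + 255) + P(-79)) + 148371 = ((118*(-234) + 255) + (-2 - 79)) + 148371 = ((-27612 + 255) - 81) + 148371 = (-27357 - 81) + 148371 = -27438 + 148371 = 120933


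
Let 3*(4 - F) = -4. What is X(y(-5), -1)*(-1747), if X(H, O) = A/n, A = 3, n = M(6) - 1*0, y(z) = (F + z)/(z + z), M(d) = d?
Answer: -1747/2 ≈ -873.50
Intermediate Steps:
F = 16/3 (F = 4 - ⅓*(-4) = 4 + 4/3 = 16/3 ≈ 5.3333)
y(z) = (16/3 + z)/(2*z) (y(z) = (16/3 + z)/(z + z) = (16/3 + z)/((2*z)) = (16/3 + z)*(1/(2*z)) = (16/3 + z)/(2*z))
n = 6 (n = 6 - 1*0 = 6 + 0 = 6)
X(H, O) = ½ (X(H, O) = 3/6 = 3*(⅙) = ½)
X(y(-5), -1)*(-1747) = (½)*(-1747) = -1747/2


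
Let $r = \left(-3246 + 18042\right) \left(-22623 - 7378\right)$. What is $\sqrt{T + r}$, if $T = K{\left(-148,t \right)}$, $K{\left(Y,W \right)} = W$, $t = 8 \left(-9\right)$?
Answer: $6 i \sqrt{12330413} \approx 21069.0 i$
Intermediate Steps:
$t = -72$
$T = -72$
$r = -443894796$ ($r = 14796 \left(-30001\right) = -443894796$)
$\sqrt{T + r} = \sqrt{-72 - 443894796} = \sqrt{-443894868} = 6 i \sqrt{12330413}$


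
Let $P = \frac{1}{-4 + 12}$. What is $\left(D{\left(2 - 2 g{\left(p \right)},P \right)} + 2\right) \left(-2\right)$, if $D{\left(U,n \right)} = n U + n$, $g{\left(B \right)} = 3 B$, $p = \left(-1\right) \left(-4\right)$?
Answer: $\frac{5}{4} \approx 1.25$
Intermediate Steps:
$p = 4$
$P = \frac{1}{8} \approx 0.125$
$D{\left(U,n \right)} = n + U n$ ($D{\left(U,n \right)} = U n + n = n + U n$)
$\left(D{\left(2 - 2 g{\left(p \right)},P \right)} + 2\right) \left(-2\right) = \left(\frac{1 + \left(2 - 2 \cdot 3 \cdot 4\right)}{8} + 2\right) \left(-2\right) = \left(\frac{1 + \left(2 - 24\right)}{8} + 2\right) \left(-2\right) = \left(\frac{1 - 22}{8} + 2\right) \left(-2\right) = \left(\frac{1}{8} \left(-21\right) + 2\right) \left(-2\right) = \left(- \frac{21}{8} + 2\right) \left(-2\right) = \left(- \frac{5}{8}\right) \left(-2\right) = \frac{5}{4}$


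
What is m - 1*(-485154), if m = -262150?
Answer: 223004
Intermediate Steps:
m - 1*(-485154) = -262150 - 1*(-485154) = -262150 + 485154 = 223004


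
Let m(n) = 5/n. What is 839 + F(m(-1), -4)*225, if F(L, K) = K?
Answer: -61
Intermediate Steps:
839 + F(m(-1), -4)*225 = 839 - 4*225 = 839 - 900 = -61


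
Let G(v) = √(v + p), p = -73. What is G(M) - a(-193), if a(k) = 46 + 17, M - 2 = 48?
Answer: -63 + I*√23 ≈ -63.0 + 4.7958*I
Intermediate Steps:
M = 50 (M = 2 + 48 = 50)
a(k) = 63
G(v) = √(-73 + v) (G(v) = √(v - 73) = √(-73 + v))
G(M) - a(-193) = √(-73 + 50) - 1*63 = √(-23) - 63 = I*√23 - 63 = -63 + I*√23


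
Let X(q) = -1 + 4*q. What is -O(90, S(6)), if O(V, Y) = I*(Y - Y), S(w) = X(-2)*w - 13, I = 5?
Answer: 0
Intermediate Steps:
S(w) = -13 - 9*w (S(w) = (-1 + 4*(-2))*w - 13 = (-1 - 8)*w - 13 = -9*w - 13 = -13 - 9*w)
O(V, Y) = 0 (O(V, Y) = 5*(Y - Y) = 5*0 = 0)
-O(90, S(6)) = -1*0 = 0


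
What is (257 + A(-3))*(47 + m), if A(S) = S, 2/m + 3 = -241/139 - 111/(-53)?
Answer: 228391974/19445 ≈ 11746.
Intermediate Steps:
m = -14734/19445 (m = 2/(-3 + (-241/139 - 111/(-53))) = 2/(-3 + (-241*1/139 - 111*(-1/53))) = 2/(-3 + (-241/139 + 111/53)) = 2/(-3 + 2656/7367) = 2/(-19445/7367) = 2*(-7367/19445) = -14734/19445 ≈ -0.75773)
(257 + A(-3))*(47 + m) = (257 - 3)*(47 - 14734/19445) = 254*(899181/19445) = 228391974/19445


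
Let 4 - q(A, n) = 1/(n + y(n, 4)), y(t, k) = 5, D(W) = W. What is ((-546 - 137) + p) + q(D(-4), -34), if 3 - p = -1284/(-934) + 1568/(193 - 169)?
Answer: -30174085/40629 ≈ -742.67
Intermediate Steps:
q(A, n) = 4 - 1/(5 + n) (q(A, n) = 4 - 1/(n + 5) = 4 - 1/(5 + n))
p = -89255/1401 (p = 3 - (-1284/(-934) + 1568/(193 - 169)) = 3 - (-1284*(-1/934) + 1568/24) = 3 - (642/467 + 1568*(1/24)) = 3 - (642/467 + 196/3) = 3 - 1*93458/1401 = 3 - 93458/1401 = -89255/1401 ≈ -63.708)
((-546 - 137) + p) + q(D(-4), -34) = ((-546 - 137) - 89255/1401) + (19 + 4*(-34))/(5 - 34) = (-683 - 89255/1401) + (19 - 136)/(-29) = -1046138/1401 - 1/29*(-117) = -1046138/1401 + 117/29 = -30174085/40629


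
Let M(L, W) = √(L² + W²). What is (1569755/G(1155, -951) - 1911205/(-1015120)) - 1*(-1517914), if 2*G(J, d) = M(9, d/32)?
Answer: 308173354177/203024 + 20092864*√109705/65823 ≈ 1.6190e+6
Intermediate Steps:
G(J, d) = √(81 + d²/1024)/2 (G(J, d) = √(9² + (d/32)²)/2 = √(81 + (d*(1/32))²)/2 = √(81 + (d/32)²)/2 = √(81 + d²/1024)/2)
(1569755/G(1155, -951) - 1911205/(-1015120)) - 1*(-1517914) = (1569755/((√(82944 + (-951)²)/64)) - 1911205/(-1015120)) - 1*(-1517914) = (1569755/((√(82944 + 904401)/64)) - 1911205*(-1/1015120)) + 1517914 = (1569755/((√987345/64)) + 382241/203024) + 1517914 = (1569755/(((3*√109705)/64)) + 382241/203024) + 1517914 = (1569755/((3*√109705/64)) + 382241/203024) + 1517914 = (1569755*(64*√109705/329115) + 382241/203024) + 1517914 = (20092864*√109705/65823 + 382241/203024) + 1517914 = (382241/203024 + 20092864*√109705/65823) + 1517914 = 308173354177/203024 + 20092864*√109705/65823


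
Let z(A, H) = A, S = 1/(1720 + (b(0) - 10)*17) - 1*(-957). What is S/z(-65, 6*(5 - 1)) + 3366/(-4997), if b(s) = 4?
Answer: -8091491939/525534490 ≈ -15.397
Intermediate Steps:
S = 1548427/1618 (S = 1/(1720 + (4 - 10)*17) - 1*(-957) = 1/(1720 - 6*17) + 957 = 1/(1720 - 102) + 957 = 1/1618 + 957 = 1548427/1618 ≈ 957.00)
S/z(-65, 6*(5 - 1)) + 3366/(-4997) = (1548427/1618)/(-65) + 3366/(-4997) = (1548427/1618)*(-1/65) + 3366*(-1/4997) = -1548427/105170 - 3366/4997 = -8091491939/525534490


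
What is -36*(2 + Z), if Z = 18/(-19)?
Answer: -720/19 ≈ -37.895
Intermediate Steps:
Z = -18/19 (Z = 18*(-1/19) = -18/19 ≈ -0.94737)
-36*(2 + Z) = -36*(2 - 18/19) = -36*20/19 = -720/19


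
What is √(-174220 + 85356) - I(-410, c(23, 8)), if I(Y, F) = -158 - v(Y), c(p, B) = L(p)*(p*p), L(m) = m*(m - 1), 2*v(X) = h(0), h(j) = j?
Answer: 158 + 4*I*√5554 ≈ 158.0 + 298.1*I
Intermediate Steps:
v(X) = 0 (v(X) = (½)*0 = 0)
L(m) = m*(-1 + m)
c(p, B) = p³*(-1 + p) (c(p, B) = (p*(-1 + p))*(p*p) = (p*(-1 + p))*p² = p³*(-1 + p))
I(Y, F) = -158 (I(Y, F) = -158 - 1*0 = -158 + 0 = -158)
√(-174220 + 85356) - I(-410, c(23, 8)) = √(-174220 + 85356) - 1*(-158) = √(-88864) + 158 = 4*I*√5554 + 158 = 158 + 4*I*√5554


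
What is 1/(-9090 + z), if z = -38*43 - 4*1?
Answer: -1/10728 ≈ -9.3214e-5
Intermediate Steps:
z = -1638 (z = -1634 - 4 = -1638)
1/(-9090 + z) = 1/(-9090 - 1638) = 1/(-10728) = -1/10728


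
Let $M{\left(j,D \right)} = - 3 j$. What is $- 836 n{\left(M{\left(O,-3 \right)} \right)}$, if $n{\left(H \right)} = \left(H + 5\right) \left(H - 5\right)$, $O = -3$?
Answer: $-46816$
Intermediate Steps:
$n{\left(H \right)} = \left(-5 + H\right) \left(5 + H\right)$ ($n{\left(H \right)} = \left(5 + H\right) \left(-5 + H\right) = \left(-5 + H\right) \left(5 + H\right)$)
$- 836 n{\left(M{\left(O,-3 \right)} \right)} = - 836 \left(-25 + \left(\left(-3\right) \left(-3\right)\right)^{2}\right) = - 836 \left(-25 + 9^{2}\right) = - 836 \left(-25 + 81\right) = \left(-836\right) 56 = -46816$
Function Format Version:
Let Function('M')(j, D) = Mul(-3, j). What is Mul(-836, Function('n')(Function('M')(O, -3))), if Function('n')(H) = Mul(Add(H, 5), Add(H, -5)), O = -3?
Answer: -46816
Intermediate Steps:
Function('n')(H) = Mul(Add(-5, H), Add(5, H)) (Function('n')(H) = Mul(Add(5, H), Add(-5, H)) = Mul(Add(-5, H), Add(5, H)))
Mul(-836, Function('n')(Function('M')(O, -3))) = Mul(-836, Add(-25, Pow(Mul(-3, -3), 2))) = Mul(-836, Add(-25, Pow(9, 2))) = Mul(-836, Add(-25, 81)) = Mul(-836, 56) = -46816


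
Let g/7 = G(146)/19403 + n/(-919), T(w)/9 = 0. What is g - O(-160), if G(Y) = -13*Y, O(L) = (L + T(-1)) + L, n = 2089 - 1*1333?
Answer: 5591143730/17831357 ≈ 313.56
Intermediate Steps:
T(w) = 0 (T(w) = 9*0 = 0)
n = 756 (n = 2089 - 1333 = 756)
O(L) = 2*L (O(L) = (L + 0) + L = L + L = 2*L)
g = -114890510/17831357 (g = 7*(-13*146/19403 + 756/(-919)) = 7*(-1898*1/19403 + 756*(-1/919)) = 7*(-1898/19403 - 756/919) = 7*(-16412930/17831357) = -114890510/17831357 ≈ -6.4432)
g - O(-160) = -114890510/17831357 - 2*(-160) = -114890510/17831357 - 1*(-320) = -114890510/17831357 + 320 = 5591143730/17831357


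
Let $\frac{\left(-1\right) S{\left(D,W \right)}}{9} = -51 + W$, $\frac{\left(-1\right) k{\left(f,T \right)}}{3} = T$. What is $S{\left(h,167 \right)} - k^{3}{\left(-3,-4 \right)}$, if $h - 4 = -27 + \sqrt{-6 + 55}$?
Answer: $-2772$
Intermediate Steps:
$k{\left(f,T \right)} = - 3 T$
$h = -16$ ($h = 4 - \left(27 - \sqrt{-6 + 55}\right) = 4 - \left(27 - \sqrt{49}\right) = 4 + \left(-27 + 7\right) = 4 - 20 = -16$)
$S{\left(D,W \right)} = 459 - 9 W$ ($S{\left(D,W \right)} = - 9 \left(-51 + W\right) = 459 - 9 W$)
$S{\left(h,167 \right)} - k^{3}{\left(-3,-4 \right)} = \left(459 - 1503\right) - \left(\left(-3\right) \left(-4\right)\right)^{3} = \left(459 - 1503\right) - 12^{3} = -1044 - 1728 = -2772$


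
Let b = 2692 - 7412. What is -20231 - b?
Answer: -15511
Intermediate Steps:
b = -4720
-20231 - b = -20231 - 1*(-4720) = -20231 + 4720 = -15511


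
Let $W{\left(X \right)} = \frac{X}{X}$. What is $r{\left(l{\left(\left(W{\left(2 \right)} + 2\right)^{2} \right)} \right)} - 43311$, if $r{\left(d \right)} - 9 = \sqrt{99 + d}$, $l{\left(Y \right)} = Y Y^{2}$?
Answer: $-43302 + 6 \sqrt{23} \approx -43273.0$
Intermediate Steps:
$W{\left(X \right)} = 1$
$l{\left(Y \right)} = Y^{3}$
$r{\left(d \right)} = 9 + \sqrt{99 + d}$
$r{\left(l{\left(\left(W{\left(2 \right)} + 2\right)^{2} \right)} \right)} - 43311 = \left(9 + \sqrt{99 + \left(\left(1 + 2\right)^{2}\right)^{3}}\right) - 43311 = \left(9 + \sqrt{99 + \left(3^{2}\right)^{3}}\right) - 43311 = \left(9 + \sqrt{99 + 9^{3}}\right) - 43311 = \left(9 + \sqrt{99 + 729}\right) - 43311 = \left(9 + \sqrt{828}\right) - 43311 = \left(9 + 6 \sqrt{23}\right) - 43311 = -43302 + 6 \sqrt{23}$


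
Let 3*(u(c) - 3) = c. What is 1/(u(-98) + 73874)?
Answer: 3/221533 ≈ 1.3542e-5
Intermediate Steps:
u(c) = 3 + c/3
1/(u(-98) + 73874) = 1/((3 + (⅓)*(-98)) + 73874) = 1/((3 - 98/3) + 73874) = 1/(-89/3 + 73874) = 1/(221533/3) = 3/221533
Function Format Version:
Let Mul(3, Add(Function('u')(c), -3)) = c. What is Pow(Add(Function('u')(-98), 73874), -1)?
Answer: Rational(3, 221533) ≈ 1.3542e-5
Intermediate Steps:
Function('u')(c) = Add(3, Mul(Rational(1, 3), c))
Pow(Add(Function('u')(-98), 73874), -1) = Pow(Add(Add(3, Mul(Rational(1, 3), -98)), 73874), -1) = Pow(Add(Add(3, Rational(-98, 3)), 73874), -1) = Pow(Add(Rational(-89, 3), 73874), -1) = Pow(Rational(221533, 3), -1) = Rational(3, 221533)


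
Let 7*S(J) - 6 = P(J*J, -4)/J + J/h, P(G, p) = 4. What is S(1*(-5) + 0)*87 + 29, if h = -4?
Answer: 15283/140 ≈ 109.16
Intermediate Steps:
S(J) = 6/7 - J/28 + 4/(7*J) (S(J) = 6/7 + (4/J + J/(-4))/7 = 6/7 + (4/J + J*(-¼))/7 = 6/7 + (4/J - J/4)/7 = 6/7 + (-J/28 + 4/(7*J)) = 6/7 - J/28 + 4/(7*J))
S(1*(-5) + 0)*87 + 29 = ((16 + (1*(-5) + 0)*(24 - (1*(-5) + 0)))/(28*(1*(-5) + 0)))*87 + 29 = ((16 + (-5 + 0)*(24 - (-5 + 0)))/(28*(-5 + 0)))*87 + 29 = ((1/28)*(16 - 5*(24 - 1*(-5)))/(-5))*87 + 29 = ((1/28)*(-⅕)*(16 - 5*(24 + 5)))*87 + 29 = ((1/28)*(-⅕)*(16 - 5*29))*87 + 29 = ((1/28)*(-⅕)*(16 - 145))*87 + 29 = ((1/28)*(-⅕)*(-129))*87 + 29 = (129/140)*87 + 29 = 11223/140 + 29 = 15283/140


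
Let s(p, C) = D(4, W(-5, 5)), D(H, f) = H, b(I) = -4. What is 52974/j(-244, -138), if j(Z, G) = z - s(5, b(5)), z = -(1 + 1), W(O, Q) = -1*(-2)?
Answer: -8829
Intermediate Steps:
W(O, Q) = 2
s(p, C) = 4
z = -2 (z = -1*2 = -2)
j(Z, G) = -6 (j(Z, G) = -2 - 1*4 = -2 - 4 = -6)
52974/j(-244, -138) = 52974/(-6) = 52974*(-1/6) = -8829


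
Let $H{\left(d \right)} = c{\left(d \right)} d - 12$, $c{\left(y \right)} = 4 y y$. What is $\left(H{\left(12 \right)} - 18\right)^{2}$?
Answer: $47361924$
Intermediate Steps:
$c{\left(y \right)} = 4 y^{2}$
$H{\left(d \right)} = -12 + 4 d^{3}$ ($H{\left(d \right)} = 4 d^{2} d - 12 = 4 d^{3} - 12 = -12 + 4 d^{3}$)
$\left(H{\left(12 \right)} - 18\right)^{2} = \left(\left(-12 + 4 \cdot 12^{3}\right) - 18\right)^{2} = \left(\left(-12 + 4 \cdot 1728\right) - 18\right)^{2} = \left(\left(-12 + 6912\right) - 18\right)^{2} = \left(6900 - 18\right)^{2} = 6882^{2} = 47361924$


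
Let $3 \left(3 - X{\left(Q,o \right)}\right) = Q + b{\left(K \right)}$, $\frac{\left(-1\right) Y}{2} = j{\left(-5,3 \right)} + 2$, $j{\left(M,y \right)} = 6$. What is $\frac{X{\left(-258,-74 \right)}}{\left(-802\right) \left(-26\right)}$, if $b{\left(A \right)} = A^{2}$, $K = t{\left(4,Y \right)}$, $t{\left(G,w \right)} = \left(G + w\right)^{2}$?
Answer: $- \frac{6823}{20852} \approx -0.32721$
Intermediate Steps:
$Y = -16$ ($Y = - 2 \left(6 + 2\right) = \left(-2\right) 8 = -16$)
$K = 144$ ($K = \left(4 - 16\right)^{2} = \left(-12\right)^{2} = 144$)
$X{\left(Q,o \right)} = -6909 - \frac{Q}{3}$ ($X{\left(Q,o \right)} = 3 - \frac{Q + 144^{2}}{3} = 3 - \frac{Q + 20736}{3} = 3 - \frac{20736 + Q}{3} = 3 - \left(6912 + \frac{Q}{3}\right) = -6909 - \frac{Q}{3}$)
$\frac{X{\left(-258,-74 \right)}}{\left(-802\right) \left(-26\right)} = \frac{-6909 - -86}{\left(-802\right) \left(-26\right)} = \frac{-6909 + 86}{20852} = \left(-6823\right) \frac{1}{20852} = - \frac{6823}{20852}$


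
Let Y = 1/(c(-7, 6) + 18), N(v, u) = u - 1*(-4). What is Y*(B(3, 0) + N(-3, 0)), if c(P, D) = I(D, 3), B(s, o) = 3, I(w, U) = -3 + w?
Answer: 1/3 ≈ 0.33333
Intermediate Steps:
c(P, D) = -3 + D
N(v, u) = 4 + u (N(v, u) = u + 4 = 4 + u)
Y = 1/21 (Y = 1/((-3 + 6) + 18) = 1/(3 + 18) = 1/21 ≈ 0.047619)
Y*(B(3, 0) + N(-3, 0)) = (3 + (4 + 0))/21 = (3 + 4)/21 = (1/21)*7 = 1/3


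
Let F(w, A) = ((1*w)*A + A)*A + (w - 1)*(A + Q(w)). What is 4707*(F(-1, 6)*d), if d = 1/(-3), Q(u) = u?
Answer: 15690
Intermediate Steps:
F(w, A) = A*(A + A*w) + (-1 + w)*(A + w) (F(w, A) = ((1*w)*A + A)*A + (w - 1)*(A + w) = (w*A + A)*A + (-1 + w)*(A + w) = (A*w + A)*A + (-1 + w)*(A + w) = (A + A*w)*A + (-1 + w)*(A + w) = A*(A + A*w) + (-1 + w)*(A + w))
d = -1/3 ≈ -0.33333
4707*(F(-1, 6)*d) = 4707*((6**2 + (-1)**2 - 1*6 - 1*(-1) + 6*(-1) - 1*6**2)*(-1/3)) = 4707*((36 + 1 - 6 + 1 - 6 - 1*36)*(-1/3)) = 4707*((36 + 1 - 6 + 1 - 6 - 36)*(-1/3)) = 4707*(-10*(-1/3)) = 4707*(10/3) = 15690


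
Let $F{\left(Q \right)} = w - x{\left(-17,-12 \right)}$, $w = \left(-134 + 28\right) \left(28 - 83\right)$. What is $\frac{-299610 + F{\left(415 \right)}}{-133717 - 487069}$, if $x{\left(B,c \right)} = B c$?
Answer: $\frac{146992}{310393} \approx 0.47357$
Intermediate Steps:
$w = 5830$ ($w = \left(-106\right) \left(-55\right) = 5830$)
$F{\left(Q \right)} = 5626$ ($F{\left(Q \right)} = 5830 - \left(-17\right) \left(-12\right) = 5830 - 204 = 5626$)
$\frac{-299610 + F{\left(415 \right)}}{-133717 - 487069} = \frac{-299610 + 5626}{-133717 - 487069} = - \frac{293984}{-620786} = \left(-293984\right) \left(- \frac{1}{620786}\right) = \frac{146992}{310393}$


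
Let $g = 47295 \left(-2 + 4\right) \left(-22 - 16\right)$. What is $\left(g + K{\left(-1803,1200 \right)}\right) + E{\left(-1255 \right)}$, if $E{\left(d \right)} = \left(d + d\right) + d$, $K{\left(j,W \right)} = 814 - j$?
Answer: $-3595568$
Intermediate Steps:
$E{\left(d \right)} = 3 d$ ($E{\left(d \right)} = 2 d + d = 3 d$)
$g = -3594420$ ($g = 47295 \cdot 2 \left(-38\right) = 47295 \left(-76\right) = -3594420$)
$\left(g + K{\left(-1803,1200 \right)}\right) + E{\left(-1255 \right)} = \left(-3594420 + \left(814 - -1803\right)\right) + 3 \left(-1255\right) = \left(-3594420 + \left(814 + 1803\right)\right) - 3765 = \left(-3594420 + 2617\right) - 3765 = -3591803 - 3765 = -3595568$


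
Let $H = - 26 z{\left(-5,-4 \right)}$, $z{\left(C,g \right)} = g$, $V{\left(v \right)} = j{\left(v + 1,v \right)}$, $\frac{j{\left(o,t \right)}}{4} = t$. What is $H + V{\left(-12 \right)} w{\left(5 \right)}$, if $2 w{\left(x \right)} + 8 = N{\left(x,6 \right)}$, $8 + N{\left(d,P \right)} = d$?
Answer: $368$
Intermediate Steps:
$j{\left(o,t \right)} = 4 t$
$V{\left(v \right)} = 4 v$
$N{\left(d,P \right)} = -8 + d$
$w{\left(x \right)} = -8 + \frac{x}{2}$ ($w{\left(x \right)} = -4 + \frac{-8 + x}{2} = -4 + \left(-4 + \frac{x}{2}\right) = -8 + \frac{x}{2}$)
$H = 104$ ($H = \left(-26\right) \left(-4\right) = 104$)
$H + V{\left(-12 \right)} w{\left(5 \right)} = 104 + 4 \left(-12\right) \left(-8 + \frac{1}{2} \cdot 5\right) = 104 - 48 \left(-8 + \frac{5}{2}\right) = 104 - -264 = 104 + 264 = 368$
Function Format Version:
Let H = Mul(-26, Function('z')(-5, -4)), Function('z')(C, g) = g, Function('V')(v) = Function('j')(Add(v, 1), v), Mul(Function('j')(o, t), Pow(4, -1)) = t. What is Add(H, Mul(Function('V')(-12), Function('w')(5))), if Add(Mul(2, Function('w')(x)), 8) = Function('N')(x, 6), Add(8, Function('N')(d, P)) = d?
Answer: 368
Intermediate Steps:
Function('j')(o, t) = Mul(4, t)
Function('V')(v) = Mul(4, v)
Function('N')(d, P) = Add(-8, d)
Function('w')(x) = Add(-8, Mul(Rational(1, 2), x)) (Function('w')(x) = Add(-4, Mul(Rational(1, 2), Add(-8, x))) = Add(-4, Add(-4, Mul(Rational(1, 2), x))) = Add(-8, Mul(Rational(1, 2), x)))
H = 104 (H = Mul(-26, -4) = 104)
Add(H, Mul(Function('V')(-12), Function('w')(5))) = Add(104, Mul(Mul(4, -12), Add(-8, Mul(Rational(1, 2), 5)))) = Add(104, Mul(-48, Add(-8, Rational(5, 2)))) = Add(104, Mul(-48, Rational(-11, 2))) = Add(104, 264) = 368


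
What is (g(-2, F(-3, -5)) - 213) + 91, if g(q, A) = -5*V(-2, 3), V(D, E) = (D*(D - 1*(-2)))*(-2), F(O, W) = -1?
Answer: -122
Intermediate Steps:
V(D, E) = -2*D*(2 + D) (V(D, E) = (D*(D + 2))*(-2) = (D*(2 + D))*(-2) = -2*D*(2 + D))
g(q, A) = 0 (g(q, A) = -(-10)*(-2)*(2 - 2) = -(-10)*(-2)*0 = -5*0 = 0)
(g(-2, F(-3, -5)) - 213) + 91 = (0 - 213) + 91 = -213 + 91 = -122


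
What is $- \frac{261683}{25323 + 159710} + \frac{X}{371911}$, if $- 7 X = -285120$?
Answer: $- \frac{15329338891}{11749040401} \approx -1.3047$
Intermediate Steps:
$X = \frac{285120}{7}$ ($X = \left(- \frac{1}{7}\right) \left(-285120\right) = \frac{285120}{7} \approx 40731.0$)
$- \frac{261683}{25323 + 159710} + \frac{X}{371911} = - \frac{261683}{25323 + 159710} + \frac{285120}{7 \cdot 371911} = - \frac{261683}{185033} + \frac{285120}{7} \cdot \frac{1}{371911} = \left(-261683\right) \frac{1}{185033} + \frac{285120}{2603377} = - \frac{261683}{185033} + \frac{285120}{2603377} = - \frac{15329338891}{11749040401}$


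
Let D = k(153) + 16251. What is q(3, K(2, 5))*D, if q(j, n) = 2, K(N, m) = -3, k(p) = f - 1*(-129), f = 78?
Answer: 32916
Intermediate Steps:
k(p) = 207 (k(p) = 78 - 1*(-129) = 78 + 129 = 207)
D = 16458 (D = 207 + 16251 = 16458)
q(3, K(2, 5))*D = 2*16458 = 32916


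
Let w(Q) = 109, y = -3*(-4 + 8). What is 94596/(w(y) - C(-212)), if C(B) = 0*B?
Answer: 94596/109 ≈ 867.85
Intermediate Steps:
y = -12 (y = -3*4 = -12)
C(B) = 0
94596/(w(y) - C(-212)) = 94596/(109 - 1*0) = 94596/(109 + 0) = 94596/109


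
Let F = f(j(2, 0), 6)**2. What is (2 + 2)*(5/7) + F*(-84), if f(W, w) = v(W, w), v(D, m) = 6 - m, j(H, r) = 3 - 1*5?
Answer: 20/7 ≈ 2.8571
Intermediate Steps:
j(H, r) = -2 (j(H, r) = 3 - 5 = -2)
f(W, w) = 6 - w
F = 0 (F = (6 - 1*6)**2 = (6 - 6)**2 = 0**2 = 0)
(2 + 2)*(5/7) + F*(-84) = (2 + 2)*(5/7) + 0*(-84) = 4*(5*(1/7)) + 0 = 4*(5/7) + 0 = 20/7 + 0 = 20/7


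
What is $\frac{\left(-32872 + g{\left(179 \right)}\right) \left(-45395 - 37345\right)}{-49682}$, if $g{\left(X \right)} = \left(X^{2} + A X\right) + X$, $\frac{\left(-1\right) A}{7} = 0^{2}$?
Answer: $- \frac{26973240}{24841} \approx -1085.8$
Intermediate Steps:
$A = 0$ ($A = - 7 \cdot 0^{2} = \left(-7\right) 0 = 0$)
$g{\left(X \right)} = X + X^{2}$ ($g{\left(X \right)} = \left(X^{2} + 0 X\right) + X = \left(X^{2} + 0\right) + X = X^{2} + X = X + X^{2}$)
$\frac{\left(-32872 + g{\left(179 \right)}\right) \left(-45395 - 37345\right)}{-49682} = \frac{\left(-32872 + 179 \left(1 + 179\right)\right) \left(-45395 - 37345\right)}{-49682} = \left(-32872 + 179 \cdot 180\right) \left(-82740\right) \left(- \frac{1}{49682}\right) = \left(-32872 + 32220\right) \left(-82740\right) \left(- \frac{1}{49682}\right) = \left(-652\right) \left(-82740\right) \left(- \frac{1}{49682}\right) = 53946480 \left(- \frac{1}{49682}\right) = - \frac{26973240}{24841}$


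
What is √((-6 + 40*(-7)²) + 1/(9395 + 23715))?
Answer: 3*√238012857390/33110 ≈ 44.204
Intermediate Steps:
√((-6 + 40*(-7)²) + 1/(9395 + 23715)) = √((-6 + 40*49) + 1/33110) = √((-6 + 1960) + 1/33110) = √(1954 + 1/33110) = √(64696941/33110) = 3*√238012857390/33110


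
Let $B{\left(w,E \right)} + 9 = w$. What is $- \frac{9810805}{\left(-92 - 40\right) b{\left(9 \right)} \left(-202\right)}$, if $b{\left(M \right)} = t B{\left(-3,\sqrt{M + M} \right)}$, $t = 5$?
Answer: $\frac{1962161}{319968} \approx 6.1324$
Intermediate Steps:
$B{\left(w,E \right)} = -9 + w$
$b{\left(M \right)} = -60$ ($b{\left(M \right)} = 5 \left(-9 - 3\right) = 5 \left(-12\right) = -60$)
$- \frac{9810805}{\left(-92 - 40\right) b{\left(9 \right)} \left(-202\right)} = - \frac{9810805}{\left(-92 - 40\right) \left(-60\right) \left(-202\right)} = - \frac{9810805}{\left(-132\right) \left(-60\right) \left(-202\right)} = - \frac{9810805}{7920 \left(-202\right)} = - \frac{9810805}{-1599840} = \left(-9810805\right) \left(- \frac{1}{1599840}\right) = \frac{1962161}{319968}$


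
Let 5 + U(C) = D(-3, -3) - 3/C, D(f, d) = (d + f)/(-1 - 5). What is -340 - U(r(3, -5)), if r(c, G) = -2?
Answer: -675/2 ≈ -337.50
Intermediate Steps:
D(f, d) = -d/6 - f/6 (D(f, d) = (d + f)/(-6) = (d + f)*(-⅙) = -d/6 - f/6)
U(C) = -4 - 3/C (U(C) = -5 + ((-⅙*(-3) - ⅙*(-3)) - 3/C) = -5 + ((½ + ½) - 3/C) = -5 + (1 - 3/C) = -4 - 3/C)
-340 - U(r(3, -5)) = -340 - (-4 - 3/(-2)) = -340 - (-4 - 3*(-½)) = -340 - (-4 + 3/2) = -340 - 1*(-5/2) = -340 + 5/2 = -675/2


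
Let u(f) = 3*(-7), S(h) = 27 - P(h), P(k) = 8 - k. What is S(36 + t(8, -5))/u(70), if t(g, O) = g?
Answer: -3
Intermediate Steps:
S(h) = 19 + h (S(h) = 27 - (8 - h) = 27 + (-8 + h) = 19 + h)
u(f) = -21
S(36 + t(8, -5))/u(70) = (19 + (36 + 8))/(-21) = (19 + 44)*(-1/21) = 63*(-1/21) = -3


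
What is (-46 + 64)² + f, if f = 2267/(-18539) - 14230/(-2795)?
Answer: 3409204265/10363301 ≈ 328.97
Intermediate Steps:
f = 51494741/10363301 (f = 2267*(-1/18539) - 14230*(-1/2795) = -2267/18539 + 2846/559 = 51494741/10363301 ≈ 4.9689)
(-46 + 64)² + f = (-46 + 64)² + 51494741/10363301 = 18² + 51494741/10363301 = 324 + 51494741/10363301 = 3409204265/10363301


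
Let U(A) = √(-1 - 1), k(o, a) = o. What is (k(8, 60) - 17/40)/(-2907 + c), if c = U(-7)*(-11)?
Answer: -880821/338035640 + 3333*I*√2/338035640 ≈ -0.0026057 + 1.3944e-5*I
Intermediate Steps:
U(A) = I*√2 (U(A) = √(-2) = I*√2)
c = -11*I*√2 (c = (I*√2)*(-11) = -11*I*√2 ≈ -15.556*I)
(k(8, 60) - 17/40)/(-2907 + c) = (8 - 17/40)/(-2907 - 11*I*√2) = 303/(40*(-2907 - 11*I*√2))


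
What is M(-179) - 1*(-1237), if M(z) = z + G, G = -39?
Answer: 1019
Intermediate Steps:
M(z) = -39 + z (M(z) = z - 39 = -39 + z)
M(-179) - 1*(-1237) = (-39 - 179) - 1*(-1237) = -218 + 1237 = 1019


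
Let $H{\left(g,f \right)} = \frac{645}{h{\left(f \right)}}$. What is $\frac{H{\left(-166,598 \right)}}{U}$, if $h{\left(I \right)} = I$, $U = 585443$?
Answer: $\frac{645}{350094914} \approx 1.8424 \cdot 10^{-6}$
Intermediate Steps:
$H{\left(g,f \right)} = \frac{645}{f}$
$\frac{H{\left(-166,598 \right)}}{U} = \frac{645 \cdot \frac{1}{598}}{585443} = 645 \cdot \frac{1}{598} \cdot \frac{1}{585443} = \frac{645}{598} \cdot \frac{1}{585443} = \frac{645}{350094914}$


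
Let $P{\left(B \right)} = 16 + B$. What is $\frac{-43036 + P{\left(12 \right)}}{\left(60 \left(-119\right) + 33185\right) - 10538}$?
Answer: $- \frac{14336}{5169} \approx -2.7735$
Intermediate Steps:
$\frac{-43036 + P{\left(12 \right)}}{\left(60 \left(-119\right) + 33185\right) - 10538} = \frac{-43036 + \left(16 + 12\right)}{\left(60 \left(-119\right) + 33185\right) - 10538} = \frac{-43036 + 28}{\left(-7140 + 33185\right) - 10538} = - \frac{43008}{26045 - 10538} = - \frac{43008}{15507} = \left(-43008\right) \frac{1}{15507} = - \frac{14336}{5169}$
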